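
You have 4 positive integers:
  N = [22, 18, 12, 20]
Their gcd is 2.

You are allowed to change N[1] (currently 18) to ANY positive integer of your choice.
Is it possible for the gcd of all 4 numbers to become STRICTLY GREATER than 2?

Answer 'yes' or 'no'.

Answer: no

Derivation:
Current gcd = 2
gcd of all OTHER numbers (without N[1]=18): gcd([22, 12, 20]) = 2
The new gcd after any change is gcd(2, new_value).
This can be at most 2.
Since 2 = old gcd 2, the gcd can only stay the same or decrease.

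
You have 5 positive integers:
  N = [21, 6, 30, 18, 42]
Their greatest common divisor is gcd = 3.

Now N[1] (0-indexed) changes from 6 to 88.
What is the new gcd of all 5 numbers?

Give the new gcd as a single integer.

Answer: 1

Derivation:
Numbers: [21, 6, 30, 18, 42], gcd = 3
Change: index 1, 6 -> 88
gcd of the OTHER numbers (without index 1): gcd([21, 30, 18, 42]) = 3
New gcd = gcd(g_others, new_val) = gcd(3, 88) = 1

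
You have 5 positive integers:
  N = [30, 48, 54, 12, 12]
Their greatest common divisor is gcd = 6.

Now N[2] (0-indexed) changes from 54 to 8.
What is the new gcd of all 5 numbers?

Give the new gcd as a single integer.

Numbers: [30, 48, 54, 12, 12], gcd = 6
Change: index 2, 54 -> 8
gcd of the OTHER numbers (without index 2): gcd([30, 48, 12, 12]) = 6
New gcd = gcd(g_others, new_val) = gcd(6, 8) = 2

Answer: 2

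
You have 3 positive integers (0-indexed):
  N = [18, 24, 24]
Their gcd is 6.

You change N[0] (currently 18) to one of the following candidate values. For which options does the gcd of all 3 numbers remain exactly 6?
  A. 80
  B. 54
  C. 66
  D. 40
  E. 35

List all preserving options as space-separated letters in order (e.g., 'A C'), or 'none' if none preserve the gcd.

Answer: B C

Derivation:
Old gcd = 6; gcd of others (without N[0]) = 24
New gcd for candidate v: gcd(24, v). Preserves old gcd iff gcd(24, v) = 6.
  Option A: v=80, gcd(24,80)=8 -> changes
  Option B: v=54, gcd(24,54)=6 -> preserves
  Option C: v=66, gcd(24,66)=6 -> preserves
  Option D: v=40, gcd(24,40)=8 -> changes
  Option E: v=35, gcd(24,35)=1 -> changes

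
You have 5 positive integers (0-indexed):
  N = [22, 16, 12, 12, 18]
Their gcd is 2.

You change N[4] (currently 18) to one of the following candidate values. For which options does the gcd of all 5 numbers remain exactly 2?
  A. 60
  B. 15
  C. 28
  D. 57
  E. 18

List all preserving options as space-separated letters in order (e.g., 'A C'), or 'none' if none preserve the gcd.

Old gcd = 2; gcd of others (without N[4]) = 2
New gcd for candidate v: gcd(2, v). Preserves old gcd iff gcd(2, v) = 2.
  Option A: v=60, gcd(2,60)=2 -> preserves
  Option B: v=15, gcd(2,15)=1 -> changes
  Option C: v=28, gcd(2,28)=2 -> preserves
  Option D: v=57, gcd(2,57)=1 -> changes
  Option E: v=18, gcd(2,18)=2 -> preserves

Answer: A C E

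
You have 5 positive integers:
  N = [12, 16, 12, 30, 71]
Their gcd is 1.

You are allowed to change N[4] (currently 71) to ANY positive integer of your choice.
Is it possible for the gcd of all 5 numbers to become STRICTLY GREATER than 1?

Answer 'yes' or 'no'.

Answer: yes

Derivation:
Current gcd = 1
gcd of all OTHER numbers (without N[4]=71): gcd([12, 16, 12, 30]) = 2
The new gcd after any change is gcd(2, new_value).
This can be at most 2.
Since 2 > old gcd 1, the gcd CAN increase (e.g., set N[4] = 2).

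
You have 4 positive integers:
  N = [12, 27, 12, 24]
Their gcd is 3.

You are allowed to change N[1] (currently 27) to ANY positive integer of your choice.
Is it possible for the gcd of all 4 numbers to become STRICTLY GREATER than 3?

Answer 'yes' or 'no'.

Answer: yes

Derivation:
Current gcd = 3
gcd of all OTHER numbers (without N[1]=27): gcd([12, 12, 24]) = 12
The new gcd after any change is gcd(12, new_value).
This can be at most 12.
Since 12 > old gcd 3, the gcd CAN increase (e.g., set N[1] = 12).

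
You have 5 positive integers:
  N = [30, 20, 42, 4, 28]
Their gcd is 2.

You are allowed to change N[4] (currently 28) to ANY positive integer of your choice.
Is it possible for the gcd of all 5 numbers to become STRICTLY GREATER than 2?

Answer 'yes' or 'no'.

Answer: no

Derivation:
Current gcd = 2
gcd of all OTHER numbers (without N[4]=28): gcd([30, 20, 42, 4]) = 2
The new gcd after any change is gcd(2, new_value).
This can be at most 2.
Since 2 = old gcd 2, the gcd can only stay the same or decrease.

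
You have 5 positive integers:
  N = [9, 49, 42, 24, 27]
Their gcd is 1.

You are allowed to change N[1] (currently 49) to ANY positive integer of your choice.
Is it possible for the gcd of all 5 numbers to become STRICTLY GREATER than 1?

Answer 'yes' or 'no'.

Answer: yes

Derivation:
Current gcd = 1
gcd of all OTHER numbers (without N[1]=49): gcd([9, 42, 24, 27]) = 3
The new gcd after any change is gcd(3, new_value).
This can be at most 3.
Since 3 > old gcd 1, the gcd CAN increase (e.g., set N[1] = 3).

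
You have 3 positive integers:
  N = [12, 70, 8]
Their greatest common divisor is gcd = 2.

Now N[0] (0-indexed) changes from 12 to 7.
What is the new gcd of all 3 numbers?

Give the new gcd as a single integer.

Answer: 1

Derivation:
Numbers: [12, 70, 8], gcd = 2
Change: index 0, 12 -> 7
gcd of the OTHER numbers (without index 0): gcd([70, 8]) = 2
New gcd = gcd(g_others, new_val) = gcd(2, 7) = 1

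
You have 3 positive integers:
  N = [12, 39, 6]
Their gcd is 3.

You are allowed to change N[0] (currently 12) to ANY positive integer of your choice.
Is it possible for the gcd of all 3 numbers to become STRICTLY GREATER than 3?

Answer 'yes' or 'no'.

Current gcd = 3
gcd of all OTHER numbers (without N[0]=12): gcd([39, 6]) = 3
The new gcd after any change is gcd(3, new_value).
This can be at most 3.
Since 3 = old gcd 3, the gcd can only stay the same or decrease.

Answer: no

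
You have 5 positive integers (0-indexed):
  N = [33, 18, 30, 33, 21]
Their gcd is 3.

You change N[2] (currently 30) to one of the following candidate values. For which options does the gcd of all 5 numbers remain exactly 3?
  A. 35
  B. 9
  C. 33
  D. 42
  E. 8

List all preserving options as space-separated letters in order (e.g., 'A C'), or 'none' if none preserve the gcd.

Old gcd = 3; gcd of others (without N[2]) = 3
New gcd for candidate v: gcd(3, v). Preserves old gcd iff gcd(3, v) = 3.
  Option A: v=35, gcd(3,35)=1 -> changes
  Option B: v=9, gcd(3,9)=3 -> preserves
  Option C: v=33, gcd(3,33)=3 -> preserves
  Option D: v=42, gcd(3,42)=3 -> preserves
  Option E: v=8, gcd(3,8)=1 -> changes

Answer: B C D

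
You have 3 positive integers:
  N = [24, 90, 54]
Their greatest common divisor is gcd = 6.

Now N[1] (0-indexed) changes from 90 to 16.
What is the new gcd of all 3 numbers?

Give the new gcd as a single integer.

Answer: 2

Derivation:
Numbers: [24, 90, 54], gcd = 6
Change: index 1, 90 -> 16
gcd of the OTHER numbers (without index 1): gcd([24, 54]) = 6
New gcd = gcd(g_others, new_val) = gcd(6, 16) = 2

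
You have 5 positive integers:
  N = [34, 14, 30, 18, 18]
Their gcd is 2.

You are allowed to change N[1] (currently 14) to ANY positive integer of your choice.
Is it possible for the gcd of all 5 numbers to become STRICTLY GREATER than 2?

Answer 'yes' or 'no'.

Answer: no

Derivation:
Current gcd = 2
gcd of all OTHER numbers (without N[1]=14): gcd([34, 30, 18, 18]) = 2
The new gcd after any change is gcd(2, new_value).
This can be at most 2.
Since 2 = old gcd 2, the gcd can only stay the same or decrease.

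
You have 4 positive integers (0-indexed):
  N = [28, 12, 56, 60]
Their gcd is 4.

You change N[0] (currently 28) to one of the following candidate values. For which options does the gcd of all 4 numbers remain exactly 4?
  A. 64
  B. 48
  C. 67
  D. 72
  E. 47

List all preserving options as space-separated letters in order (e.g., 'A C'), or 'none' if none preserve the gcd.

Old gcd = 4; gcd of others (without N[0]) = 4
New gcd for candidate v: gcd(4, v). Preserves old gcd iff gcd(4, v) = 4.
  Option A: v=64, gcd(4,64)=4 -> preserves
  Option B: v=48, gcd(4,48)=4 -> preserves
  Option C: v=67, gcd(4,67)=1 -> changes
  Option D: v=72, gcd(4,72)=4 -> preserves
  Option E: v=47, gcd(4,47)=1 -> changes

Answer: A B D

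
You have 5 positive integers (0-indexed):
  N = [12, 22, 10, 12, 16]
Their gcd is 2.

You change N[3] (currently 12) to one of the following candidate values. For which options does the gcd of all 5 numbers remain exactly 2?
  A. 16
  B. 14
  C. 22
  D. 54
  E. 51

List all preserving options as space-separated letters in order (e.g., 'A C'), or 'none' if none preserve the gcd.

Old gcd = 2; gcd of others (without N[3]) = 2
New gcd for candidate v: gcd(2, v). Preserves old gcd iff gcd(2, v) = 2.
  Option A: v=16, gcd(2,16)=2 -> preserves
  Option B: v=14, gcd(2,14)=2 -> preserves
  Option C: v=22, gcd(2,22)=2 -> preserves
  Option D: v=54, gcd(2,54)=2 -> preserves
  Option E: v=51, gcd(2,51)=1 -> changes

Answer: A B C D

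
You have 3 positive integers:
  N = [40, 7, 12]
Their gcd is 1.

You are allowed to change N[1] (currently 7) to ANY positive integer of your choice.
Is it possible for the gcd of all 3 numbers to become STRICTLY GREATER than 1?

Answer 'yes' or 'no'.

Answer: yes

Derivation:
Current gcd = 1
gcd of all OTHER numbers (without N[1]=7): gcd([40, 12]) = 4
The new gcd after any change is gcd(4, new_value).
This can be at most 4.
Since 4 > old gcd 1, the gcd CAN increase (e.g., set N[1] = 4).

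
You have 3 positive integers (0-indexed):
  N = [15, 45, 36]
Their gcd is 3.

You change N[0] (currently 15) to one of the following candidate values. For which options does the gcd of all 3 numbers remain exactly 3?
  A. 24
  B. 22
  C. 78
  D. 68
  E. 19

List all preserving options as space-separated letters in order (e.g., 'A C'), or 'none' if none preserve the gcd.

Answer: A C

Derivation:
Old gcd = 3; gcd of others (without N[0]) = 9
New gcd for candidate v: gcd(9, v). Preserves old gcd iff gcd(9, v) = 3.
  Option A: v=24, gcd(9,24)=3 -> preserves
  Option B: v=22, gcd(9,22)=1 -> changes
  Option C: v=78, gcd(9,78)=3 -> preserves
  Option D: v=68, gcd(9,68)=1 -> changes
  Option E: v=19, gcd(9,19)=1 -> changes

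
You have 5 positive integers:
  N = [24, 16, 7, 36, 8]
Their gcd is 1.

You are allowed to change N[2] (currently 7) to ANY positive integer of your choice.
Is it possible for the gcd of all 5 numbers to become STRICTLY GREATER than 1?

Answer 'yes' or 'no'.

Answer: yes

Derivation:
Current gcd = 1
gcd of all OTHER numbers (without N[2]=7): gcd([24, 16, 36, 8]) = 4
The new gcd after any change is gcd(4, new_value).
This can be at most 4.
Since 4 > old gcd 1, the gcd CAN increase (e.g., set N[2] = 4).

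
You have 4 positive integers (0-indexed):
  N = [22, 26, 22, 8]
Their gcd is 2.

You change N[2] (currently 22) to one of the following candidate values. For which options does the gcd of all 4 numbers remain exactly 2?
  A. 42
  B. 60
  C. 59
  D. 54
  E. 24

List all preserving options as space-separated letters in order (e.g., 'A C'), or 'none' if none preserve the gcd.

Old gcd = 2; gcd of others (without N[2]) = 2
New gcd for candidate v: gcd(2, v). Preserves old gcd iff gcd(2, v) = 2.
  Option A: v=42, gcd(2,42)=2 -> preserves
  Option B: v=60, gcd(2,60)=2 -> preserves
  Option C: v=59, gcd(2,59)=1 -> changes
  Option D: v=54, gcd(2,54)=2 -> preserves
  Option E: v=24, gcd(2,24)=2 -> preserves

Answer: A B D E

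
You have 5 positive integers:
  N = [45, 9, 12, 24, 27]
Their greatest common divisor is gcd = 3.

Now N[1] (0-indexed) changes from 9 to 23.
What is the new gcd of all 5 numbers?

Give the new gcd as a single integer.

Numbers: [45, 9, 12, 24, 27], gcd = 3
Change: index 1, 9 -> 23
gcd of the OTHER numbers (without index 1): gcd([45, 12, 24, 27]) = 3
New gcd = gcd(g_others, new_val) = gcd(3, 23) = 1

Answer: 1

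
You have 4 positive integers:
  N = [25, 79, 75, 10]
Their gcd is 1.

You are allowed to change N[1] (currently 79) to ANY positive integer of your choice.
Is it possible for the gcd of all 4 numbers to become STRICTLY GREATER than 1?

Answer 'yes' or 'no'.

Current gcd = 1
gcd of all OTHER numbers (without N[1]=79): gcd([25, 75, 10]) = 5
The new gcd after any change is gcd(5, new_value).
This can be at most 5.
Since 5 > old gcd 1, the gcd CAN increase (e.g., set N[1] = 5).

Answer: yes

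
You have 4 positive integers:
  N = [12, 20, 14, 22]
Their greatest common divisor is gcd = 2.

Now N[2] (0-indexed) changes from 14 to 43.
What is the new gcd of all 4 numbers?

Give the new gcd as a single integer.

Numbers: [12, 20, 14, 22], gcd = 2
Change: index 2, 14 -> 43
gcd of the OTHER numbers (without index 2): gcd([12, 20, 22]) = 2
New gcd = gcd(g_others, new_val) = gcd(2, 43) = 1

Answer: 1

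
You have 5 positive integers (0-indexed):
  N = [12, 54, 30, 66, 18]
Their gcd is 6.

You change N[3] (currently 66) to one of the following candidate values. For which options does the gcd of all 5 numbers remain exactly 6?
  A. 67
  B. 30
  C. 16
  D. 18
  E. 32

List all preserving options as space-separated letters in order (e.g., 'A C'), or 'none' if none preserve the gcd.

Answer: B D

Derivation:
Old gcd = 6; gcd of others (without N[3]) = 6
New gcd for candidate v: gcd(6, v). Preserves old gcd iff gcd(6, v) = 6.
  Option A: v=67, gcd(6,67)=1 -> changes
  Option B: v=30, gcd(6,30)=6 -> preserves
  Option C: v=16, gcd(6,16)=2 -> changes
  Option D: v=18, gcd(6,18)=6 -> preserves
  Option E: v=32, gcd(6,32)=2 -> changes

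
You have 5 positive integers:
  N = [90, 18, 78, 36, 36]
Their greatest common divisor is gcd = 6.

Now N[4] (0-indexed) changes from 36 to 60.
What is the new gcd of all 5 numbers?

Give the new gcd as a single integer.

Numbers: [90, 18, 78, 36, 36], gcd = 6
Change: index 4, 36 -> 60
gcd of the OTHER numbers (without index 4): gcd([90, 18, 78, 36]) = 6
New gcd = gcd(g_others, new_val) = gcd(6, 60) = 6

Answer: 6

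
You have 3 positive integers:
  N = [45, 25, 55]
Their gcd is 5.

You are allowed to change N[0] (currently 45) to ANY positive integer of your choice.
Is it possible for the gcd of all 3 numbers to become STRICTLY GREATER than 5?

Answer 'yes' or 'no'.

Current gcd = 5
gcd of all OTHER numbers (without N[0]=45): gcd([25, 55]) = 5
The new gcd after any change is gcd(5, new_value).
This can be at most 5.
Since 5 = old gcd 5, the gcd can only stay the same or decrease.

Answer: no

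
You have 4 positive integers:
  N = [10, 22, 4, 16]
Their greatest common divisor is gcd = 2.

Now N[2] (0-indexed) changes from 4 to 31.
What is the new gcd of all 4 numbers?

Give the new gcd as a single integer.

Answer: 1

Derivation:
Numbers: [10, 22, 4, 16], gcd = 2
Change: index 2, 4 -> 31
gcd of the OTHER numbers (without index 2): gcd([10, 22, 16]) = 2
New gcd = gcd(g_others, new_val) = gcd(2, 31) = 1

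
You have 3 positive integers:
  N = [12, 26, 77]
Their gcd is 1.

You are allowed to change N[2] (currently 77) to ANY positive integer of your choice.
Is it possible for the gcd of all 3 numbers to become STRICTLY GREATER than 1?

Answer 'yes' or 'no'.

Current gcd = 1
gcd of all OTHER numbers (without N[2]=77): gcd([12, 26]) = 2
The new gcd after any change is gcd(2, new_value).
This can be at most 2.
Since 2 > old gcd 1, the gcd CAN increase (e.g., set N[2] = 2).

Answer: yes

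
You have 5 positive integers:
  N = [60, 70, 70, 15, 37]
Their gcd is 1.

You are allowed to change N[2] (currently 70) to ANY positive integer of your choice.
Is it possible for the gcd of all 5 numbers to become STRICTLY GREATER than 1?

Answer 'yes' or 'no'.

Current gcd = 1
gcd of all OTHER numbers (without N[2]=70): gcd([60, 70, 15, 37]) = 1
The new gcd after any change is gcd(1, new_value).
This can be at most 1.
Since 1 = old gcd 1, the gcd can only stay the same or decrease.

Answer: no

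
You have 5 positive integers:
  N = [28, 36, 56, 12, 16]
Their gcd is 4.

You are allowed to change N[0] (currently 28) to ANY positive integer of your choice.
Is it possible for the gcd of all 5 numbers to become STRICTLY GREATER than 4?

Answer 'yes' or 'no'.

Answer: no

Derivation:
Current gcd = 4
gcd of all OTHER numbers (without N[0]=28): gcd([36, 56, 12, 16]) = 4
The new gcd after any change is gcd(4, new_value).
This can be at most 4.
Since 4 = old gcd 4, the gcd can only stay the same or decrease.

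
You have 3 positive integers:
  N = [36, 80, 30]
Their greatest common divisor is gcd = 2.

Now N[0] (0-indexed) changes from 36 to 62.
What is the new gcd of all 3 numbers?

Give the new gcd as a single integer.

Answer: 2

Derivation:
Numbers: [36, 80, 30], gcd = 2
Change: index 0, 36 -> 62
gcd of the OTHER numbers (without index 0): gcd([80, 30]) = 10
New gcd = gcd(g_others, new_val) = gcd(10, 62) = 2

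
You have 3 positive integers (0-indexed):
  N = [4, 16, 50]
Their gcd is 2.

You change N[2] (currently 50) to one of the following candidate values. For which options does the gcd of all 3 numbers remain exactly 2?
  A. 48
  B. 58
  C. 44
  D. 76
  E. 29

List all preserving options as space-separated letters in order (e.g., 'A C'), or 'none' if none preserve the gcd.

Old gcd = 2; gcd of others (without N[2]) = 4
New gcd for candidate v: gcd(4, v). Preserves old gcd iff gcd(4, v) = 2.
  Option A: v=48, gcd(4,48)=4 -> changes
  Option B: v=58, gcd(4,58)=2 -> preserves
  Option C: v=44, gcd(4,44)=4 -> changes
  Option D: v=76, gcd(4,76)=4 -> changes
  Option E: v=29, gcd(4,29)=1 -> changes

Answer: B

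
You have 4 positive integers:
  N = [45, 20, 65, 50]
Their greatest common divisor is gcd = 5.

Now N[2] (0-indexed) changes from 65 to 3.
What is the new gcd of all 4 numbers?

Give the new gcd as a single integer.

Numbers: [45, 20, 65, 50], gcd = 5
Change: index 2, 65 -> 3
gcd of the OTHER numbers (without index 2): gcd([45, 20, 50]) = 5
New gcd = gcd(g_others, new_val) = gcd(5, 3) = 1

Answer: 1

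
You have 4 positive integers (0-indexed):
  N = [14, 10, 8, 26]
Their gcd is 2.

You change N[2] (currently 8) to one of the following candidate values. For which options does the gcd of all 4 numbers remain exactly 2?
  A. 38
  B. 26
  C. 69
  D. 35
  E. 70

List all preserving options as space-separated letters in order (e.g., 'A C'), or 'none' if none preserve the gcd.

Old gcd = 2; gcd of others (without N[2]) = 2
New gcd for candidate v: gcd(2, v). Preserves old gcd iff gcd(2, v) = 2.
  Option A: v=38, gcd(2,38)=2 -> preserves
  Option B: v=26, gcd(2,26)=2 -> preserves
  Option C: v=69, gcd(2,69)=1 -> changes
  Option D: v=35, gcd(2,35)=1 -> changes
  Option E: v=70, gcd(2,70)=2 -> preserves

Answer: A B E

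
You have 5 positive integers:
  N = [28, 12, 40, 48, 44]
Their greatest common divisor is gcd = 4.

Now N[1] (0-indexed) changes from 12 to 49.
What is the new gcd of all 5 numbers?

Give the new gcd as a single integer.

Answer: 1

Derivation:
Numbers: [28, 12, 40, 48, 44], gcd = 4
Change: index 1, 12 -> 49
gcd of the OTHER numbers (without index 1): gcd([28, 40, 48, 44]) = 4
New gcd = gcd(g_others, new_val) = gcd(4, 49) = 1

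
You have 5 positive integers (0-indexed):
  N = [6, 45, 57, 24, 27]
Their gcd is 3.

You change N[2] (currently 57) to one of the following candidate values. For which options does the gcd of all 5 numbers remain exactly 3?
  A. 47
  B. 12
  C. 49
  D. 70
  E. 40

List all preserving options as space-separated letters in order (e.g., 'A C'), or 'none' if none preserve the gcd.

Old gcd = 3; gcd of others (without N[2]) = 3
New gcd for candidate v: gcd(3, v). Preserves old gcd iff gcd(3, v) = 3.
  Option A: v=47, gcd(3,47)=1 -> changes
  Option B: v=12, gcd(3,12)=3 -> preserves
  Option C: v=49, gcd(3,49)=1 -> changes
  Option D: v=70, gcd(3,70)=1 -> changes
  Option E: v=40, gcd(3,40)=1 -> changes

Answer: B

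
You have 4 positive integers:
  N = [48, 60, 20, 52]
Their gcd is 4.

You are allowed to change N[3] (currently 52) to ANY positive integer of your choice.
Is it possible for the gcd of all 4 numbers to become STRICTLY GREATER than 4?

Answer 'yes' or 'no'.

Answer: no

Derivation:
Current gcd = 4
gcd of all OTHER numbers (without N[3]=52): gcd([48, 60, 20]) = 4
The new gcd after any change is gcd(4, new_value).
This can be at most 4.
Since 4 = old gcd 4, the gcd can only stay the same or decrease.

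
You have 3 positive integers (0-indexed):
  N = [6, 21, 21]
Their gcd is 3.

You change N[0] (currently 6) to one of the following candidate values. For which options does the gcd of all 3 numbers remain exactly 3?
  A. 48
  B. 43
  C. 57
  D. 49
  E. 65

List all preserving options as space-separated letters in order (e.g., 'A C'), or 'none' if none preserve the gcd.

Old gcd = 3; gcd of others (without N[0]) = 21
New gcd for candidate v: gcd(21, v). Preserves old gcd iff gcd(21, v) = 3.
  Option A: v=48, gcd(21,48)=3 -> preserves
  Option B: v=43, gcd(21,43)=1 -> changes
  Option C: v=57, gcd(21,57)=3 -> preserves
  Option D: v=49, gcd(21,49)=7 -> changes
  Option E: v=65, gcd(21,65)=1 -> changes

Answer: A C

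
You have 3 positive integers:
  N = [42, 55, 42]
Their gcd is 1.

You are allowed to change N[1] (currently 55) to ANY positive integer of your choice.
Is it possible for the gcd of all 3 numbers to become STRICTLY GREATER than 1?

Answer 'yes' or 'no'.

Answer: yes

Derivation:
Current gcd = 1
gcd of all OTHER numbers (without N[1]=55): gcd([42, 42]) = 42
The new gcd after any change is gcd(42, new_value).
This can be at most 42.
Since 42 > old gcd 1, the gcd CAN increase (e.g., set N[1] = 42).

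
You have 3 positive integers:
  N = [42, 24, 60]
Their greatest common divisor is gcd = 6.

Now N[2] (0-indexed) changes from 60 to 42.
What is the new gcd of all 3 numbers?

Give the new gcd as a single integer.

Numbers: [42, 24, 60], gcd = 6
Change: index 2, 60 -> 42
gcd of the OTHER numbers (without index 2): gcd([42, 24]) = 6
New gcd = gcd(g_others, new_val) = gcd(6, 42) = 6

Answer: 6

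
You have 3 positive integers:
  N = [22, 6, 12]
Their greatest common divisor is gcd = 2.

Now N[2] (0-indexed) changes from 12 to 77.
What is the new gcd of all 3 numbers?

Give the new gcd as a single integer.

Numbers: [22, 6, 12], gcd = 2
Change: index 2, 12 -> 77
gcd of the OTHER numbers (without index 2): gcd([22, 6]) = 2
New gcd = gcd(g_others, new_val) = gcd(2, 77) = 1

Answer: 1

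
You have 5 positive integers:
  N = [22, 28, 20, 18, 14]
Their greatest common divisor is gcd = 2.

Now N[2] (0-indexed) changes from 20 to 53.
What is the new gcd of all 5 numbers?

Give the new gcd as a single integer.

Answer: 1

Derivation:
Numbers: [22, 28, 20, 18, 14], gcd = 2
Change: index 2, 20 -> 53
gcd of the OTHER numbers (without index 2): gcd([22, 28, 18, 14]) = 2
New gcd = gcd(g_others, new_val) = gcd(2, 53) = 1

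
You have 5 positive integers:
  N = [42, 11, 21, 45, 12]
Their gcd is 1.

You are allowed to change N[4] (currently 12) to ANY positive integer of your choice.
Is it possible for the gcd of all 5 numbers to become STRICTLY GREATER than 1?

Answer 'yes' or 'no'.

Current gcd = 1
gcd of all OTHER numbers (without N[4]=12): gcd([42, 11, 21, 45]) = 1
The new gcd after any change is gcd(1, new_value).
This can be at most 1.
Since 1 = old gcd 1, the gcd can only stay the same or decrease.

Answer: no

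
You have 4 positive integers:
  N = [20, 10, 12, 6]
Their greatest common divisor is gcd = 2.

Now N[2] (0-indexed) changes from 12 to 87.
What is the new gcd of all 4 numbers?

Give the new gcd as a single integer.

Numbers: [20, 10, 12, 6], gcd = 2
Change: index 2, 12 -> 87
gcd of the OTHER numbers (without index 2): gcd([20, 10, 6]) = 2
New gcd = gcd(g_others, new_val) = gcd(2, 87) = 1

Answer: 1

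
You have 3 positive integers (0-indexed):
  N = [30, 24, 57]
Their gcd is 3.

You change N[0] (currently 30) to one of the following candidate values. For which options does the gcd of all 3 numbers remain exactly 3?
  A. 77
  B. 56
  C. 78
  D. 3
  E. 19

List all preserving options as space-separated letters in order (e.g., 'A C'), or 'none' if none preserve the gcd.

Old gcd = 3; gcd of others (without N[0]) = 3
New gcd for candidate v: gcd(3, v). Preserves old gcd iff gcd(3, v) = 3.
  Option A: v=77, gcd(3,77)=1 -> changes
  Option B: v=56, gcd(3,56)=1 -> changes
  Option C: v=78, gcd(3,78)=3 -> preserves
  Option D: v=3, gcd(3,3)=3 -> preserves
  Option E: v=19, gcd(3,19)=1 -> changes

Answer: C D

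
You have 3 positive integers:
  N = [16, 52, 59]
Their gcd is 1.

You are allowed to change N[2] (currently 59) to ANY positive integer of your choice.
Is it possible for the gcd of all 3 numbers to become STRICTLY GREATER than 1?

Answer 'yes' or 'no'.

Current gcd = 1
gcd of all OTHER numbers (without N[2]=59): gcd([16, 52]) = 4
The new gcd after any change is gcd(4, new_value).
This can be at most 4.
Since 4 > old gcd 1, the gcd CAN increase (e.g., set N[2] = 4).

Answer: yes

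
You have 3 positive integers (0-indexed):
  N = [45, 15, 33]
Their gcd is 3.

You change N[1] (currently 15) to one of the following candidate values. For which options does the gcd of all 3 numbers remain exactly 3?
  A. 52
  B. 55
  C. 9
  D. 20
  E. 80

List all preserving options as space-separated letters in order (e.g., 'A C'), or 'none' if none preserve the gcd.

Old gcd = 3; gcd of others (without N[1]) = 3
New gcd for candidate v: gcd(3, v). Preserves old gcd iff gcd(3, v) = 3.
  Option A: v=52, gcd(3,52)=1 -> changes
  Option B: v=55, gcd(3,55)=1 -> changes
  Option C: v=9, gcd(3,9)=3 -> preserves
  Option D: v=20, gcd(3,20)=1 -> changes
  Option E: v=80, gcd(3,80)=1 -> changes

Answer: C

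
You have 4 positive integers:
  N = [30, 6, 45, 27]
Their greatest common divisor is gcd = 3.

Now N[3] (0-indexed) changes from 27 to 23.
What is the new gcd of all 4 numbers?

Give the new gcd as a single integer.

Numbers: [30, 6, 45, 27], gcd = 3
Change: index 3, 27 -> 23
gcd of the OTHER numbers (without index 3): gcd([30, 6, 45]) = 3
New gcd = gcd(g_others, new_val) = gcd(3, 23) = 1

Answer: 1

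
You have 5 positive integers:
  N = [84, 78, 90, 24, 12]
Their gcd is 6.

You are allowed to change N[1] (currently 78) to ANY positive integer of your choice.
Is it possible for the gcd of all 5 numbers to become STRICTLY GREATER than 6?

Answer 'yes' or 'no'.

Current gcd = 6
gcd of all OTHER numbers (without N[1]=78): gcd([84, 90, 24, 12]) = 6
The new gcd after any change is gcd(6, new_value).
This can be at most 6.
Since 6 = old gcd 6, the gcd can only stay the same or decrease.

Answer: no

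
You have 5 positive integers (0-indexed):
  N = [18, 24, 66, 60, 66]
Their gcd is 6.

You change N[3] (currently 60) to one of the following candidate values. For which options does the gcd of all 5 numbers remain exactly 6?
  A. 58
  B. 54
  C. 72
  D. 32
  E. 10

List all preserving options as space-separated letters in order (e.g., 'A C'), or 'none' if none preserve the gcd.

Answer: B C

Derivation:
Old gcd = 6; gcd of others (without N[3]) = 6
New gcd for candidate v: gcd(6, v). Preserves old gcd iff gcd(6, v) = 6.
  Option A: v=58, gcd(6,58)=2 -> changes
  Option B: v=54, gcd(6,54)=6 -> preserves
  Option C: v=72, gcd(6,72)=6 -> preserves
  Option D: v=32, gcd(6,32)=2 -> changes
  Option E: v=10, gcd(6,10)=2 -> changes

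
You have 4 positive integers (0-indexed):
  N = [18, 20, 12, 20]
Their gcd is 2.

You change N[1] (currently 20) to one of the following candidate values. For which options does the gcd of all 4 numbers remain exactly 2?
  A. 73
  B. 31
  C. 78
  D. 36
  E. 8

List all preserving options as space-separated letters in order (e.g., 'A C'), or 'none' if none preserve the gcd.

Answer: C D E

Derivation:
Old gcd = 2; gcd of others (without N[1]) = 2
New gcd for candidate v: gcd(2, v). Preserves old gcd iff gcd(2, v) = 2.
  Option A: v=73, gcd(2,73)=1 -> changes
  Option B: v=31, gcd(2,31)=1 -> changes
  Option C: v=78, gcd(2,78)=2 -> preserves
  Option D: v=36, gcd(2,36)=2 -> preserves
  Option E: v=8, gcd(2,8)=2 -> preserves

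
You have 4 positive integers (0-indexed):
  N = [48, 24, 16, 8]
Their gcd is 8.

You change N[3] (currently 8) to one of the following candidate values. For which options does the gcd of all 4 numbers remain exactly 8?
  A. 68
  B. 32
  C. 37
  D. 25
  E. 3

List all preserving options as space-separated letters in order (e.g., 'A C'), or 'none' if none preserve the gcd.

Answer: B

Derivation:
Old gcd = 8; gcd of others (without N[3]) = 8
New gcd for candidate v: gcd(8, v). Preserves old gcd iff gcd(8, v) = 8.
  Option A: v=68, gcd(8,68)=4 -> changes
  Option B: v=32, gcd(8,32)=8 -> preserves
  Option C: v=37, gcd(8,37)=1 -> changes
  Option D: v=25, gcd(8,25)=1 -> changes
  Option E: v=3, gcd(8,3)=1 -> changes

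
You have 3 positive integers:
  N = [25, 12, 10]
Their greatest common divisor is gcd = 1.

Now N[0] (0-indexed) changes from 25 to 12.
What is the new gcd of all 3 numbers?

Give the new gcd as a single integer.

Numbers: [25, 12, 10], gcd = 1
Change: index 0, 25 -> 12
gcd of the OTHER numbers (without index 0): gcd([12, 10]) = 2
New gcd = gcd(g_others, new_val) = gcd(2, 12) = 2

Answer: 2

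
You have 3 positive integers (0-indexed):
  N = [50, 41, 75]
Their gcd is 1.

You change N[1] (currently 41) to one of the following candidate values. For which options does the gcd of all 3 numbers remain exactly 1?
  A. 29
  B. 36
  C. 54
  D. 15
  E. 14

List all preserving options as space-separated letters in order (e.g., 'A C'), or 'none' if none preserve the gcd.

Old gcd = 1; gcd of others (without N[1]) = 25
New gcd for candidate v: gcd(25, v). Preserves old gcd iff gcd(25, v) = 1.
  Option A: v=29, gcd(25,29)=1 -> preserves
  Option B: v=36, gcd(25,36)=1 -> preserves
  Option C: v=54, gcd(25,54)=1 -> preserves
  Option D: v=15, gcd(25,15)=5 -> changes
  Option E: v=14, gcd(25,14)=1 -> preserves

Answer: A B C E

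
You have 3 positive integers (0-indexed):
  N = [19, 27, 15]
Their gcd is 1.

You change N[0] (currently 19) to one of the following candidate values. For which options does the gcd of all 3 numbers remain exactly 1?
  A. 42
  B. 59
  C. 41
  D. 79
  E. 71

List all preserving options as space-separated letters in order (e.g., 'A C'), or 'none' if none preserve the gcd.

Old gcd = 1; gcd of others (without N[0]) = 3
New gcd for candidate v: gcd(3, v). Preserves old gcd iff gcd(3, v) = 1.
  Option A: v=42, gcd(3,42)=3 -> changes
  Option B: v=59, gcd(3,59)=1 -> preserves
  Option C: v=41, gcd(3,41)=1 -> preserves
  Option D: v=79, gcd(3,79)=1 -> preserves
  Option E: v=71, gcd(3,71)=1 -> preserves

Answer: B C D E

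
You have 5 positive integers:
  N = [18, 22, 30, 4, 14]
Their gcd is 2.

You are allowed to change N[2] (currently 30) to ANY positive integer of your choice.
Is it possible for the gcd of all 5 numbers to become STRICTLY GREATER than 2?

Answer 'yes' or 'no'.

Answer: no

Derivation:
Current gcd = 2
gcd of all OTHER numbers (without N[2]=30): gcd([18, 22, 4, 14]) = 2
The new gcd after any change is gcd(2, new_value).
This can be at most 2.
Since 2 = old gcd 2, the gcd can only stay the same or decrease.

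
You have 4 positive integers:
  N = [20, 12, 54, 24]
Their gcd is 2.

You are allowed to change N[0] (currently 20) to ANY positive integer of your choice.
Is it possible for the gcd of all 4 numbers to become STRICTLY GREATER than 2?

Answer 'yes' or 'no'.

Current gcd = 2
gcd of all OTHER numbers (without N[0]=20): gcd([12, 54, 24]) = 6
The new gcd after any change is gcd(6, new_value).
This can be at most 6.
Since 6 > old gcd 2, the gcd CAN increase (e.g., set N[0] = 6).

Answer: yes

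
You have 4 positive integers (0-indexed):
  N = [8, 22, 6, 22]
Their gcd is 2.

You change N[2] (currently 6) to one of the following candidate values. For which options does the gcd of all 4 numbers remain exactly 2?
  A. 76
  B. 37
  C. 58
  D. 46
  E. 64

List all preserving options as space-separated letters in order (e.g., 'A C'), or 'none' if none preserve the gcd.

Old gcd = 2; gcd of others (without N[2]) = 2
New gcd for candidate v: gcd(2, v). Preserves old gcd iff gcd(2, v) = 2.
  Option A: v=76, gcd(2,76)=2 -> preserves
  Option B: v=37, gcd(2,37)=1 -> changes
  Option C: v=58, gcd(2,58)=2 -> preserves
  Option D: v=46, gcd(2,46)=2 -> preserves
  Option E: v=64, gcd(2,64)=2 -> preserves

Answer: A C D E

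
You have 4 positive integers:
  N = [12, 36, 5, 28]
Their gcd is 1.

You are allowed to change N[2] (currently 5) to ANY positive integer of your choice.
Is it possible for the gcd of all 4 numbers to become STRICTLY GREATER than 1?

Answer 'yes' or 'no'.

Answer: yes

Derivation:
Current gcd = 1
gcd of all OTHER numbers (without N[2]=5): gcd([12, 36, 28]) = 4
The new gcd after any change is gcd(4, new_value).
This can be at most 4.
Since 4 > old gcd 1, the gcd CAN increase (e.g., set N[2] = 4).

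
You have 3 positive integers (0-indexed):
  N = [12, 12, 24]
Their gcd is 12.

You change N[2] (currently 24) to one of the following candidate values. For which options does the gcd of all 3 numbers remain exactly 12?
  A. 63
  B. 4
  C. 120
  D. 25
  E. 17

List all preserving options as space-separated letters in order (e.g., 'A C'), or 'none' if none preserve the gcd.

Old gcd = 12; gcd of others (without N[2]) = 12
New gcd for candidate v: gcd(12, v). Preserves old gcd iff gcd(12, v) = 12.
  Option A: v=63, gcd(12,63)=3 -> changes
  Option B: v=4, gcd(12,4)=4 -> changes
  Option C: v=120, gcd(12,120)=12 -> preserves
  Option D: v=25, gcd(12,25)=1 -> changes
  Option E: v=17, gcd(12,17)=1 -> changes

Answer: C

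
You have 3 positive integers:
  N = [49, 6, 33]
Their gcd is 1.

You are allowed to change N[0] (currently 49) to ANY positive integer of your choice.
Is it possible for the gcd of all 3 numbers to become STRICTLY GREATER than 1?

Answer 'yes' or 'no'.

Current gcd = 1
gcd of all OTHER numbers (without N[0]=49): gcd([6, 33]) = 3
The new gcd after any change is gcd(3, new_value).
This can be at most 3.
Since 3 > old gcd 1, the gcd CAN increase (e.g., set N[0] = 3).

Answer: yes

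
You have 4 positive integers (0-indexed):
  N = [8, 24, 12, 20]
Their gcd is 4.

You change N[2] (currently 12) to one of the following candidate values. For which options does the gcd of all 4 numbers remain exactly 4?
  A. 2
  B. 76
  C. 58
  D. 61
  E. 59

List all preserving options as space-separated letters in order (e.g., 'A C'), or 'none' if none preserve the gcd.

Answer: B

Derivation:
Old gcd = 4; gcd of others (without N[2]) = 4
New gcd for candidate v: gcd(4, v). Preserves old gcd iff gcd(4, v) = 4.
  Option A: v=2, gcd(4,2)=2 -> changes
  Option B: v=76, gcd(4,76)=4 -> preserves
  Option C: v=58, gcd(4,58)=2 -> changes
  Option D: v=61, gcd(4,61)=1 -> changes
  Option E: v=59, gcd(4,59)=1 -> changes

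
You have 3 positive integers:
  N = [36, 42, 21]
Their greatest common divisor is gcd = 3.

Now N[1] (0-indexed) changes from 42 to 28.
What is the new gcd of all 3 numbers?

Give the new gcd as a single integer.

Numbers: [36, 42, 21], gcd = 3
Change: index 1, 42 -> 28
gcd of the OTHER numbers (without index 1): gcd([36, 21]) = 3
New gcd = gcd(g_others, new_val) = gcd(3, 28) = 1

Answer: 1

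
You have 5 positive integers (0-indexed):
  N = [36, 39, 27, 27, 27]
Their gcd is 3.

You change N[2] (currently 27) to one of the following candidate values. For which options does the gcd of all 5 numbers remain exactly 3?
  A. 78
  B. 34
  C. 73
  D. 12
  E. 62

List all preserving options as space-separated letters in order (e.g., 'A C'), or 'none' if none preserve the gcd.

Answer: A D

Derivation:
Old gcd = 3; gcd of others (without N[2]) = 3
New gcd for candidate v: gcd(3, v). Preserves old gcd iff gcd(3, v) = 3.
  Option A: v=78, gcd(3,78)=3 -> preserves
  Option B: v=34, gcd(3,34)=1 -> changes
  Option C: v=73, gcd(3,73)=1 -> changes
  Option D: v=12, gcd(3,12)=3 -> preserves
  Option E: v=62, gcd(3,62)=1 -> changes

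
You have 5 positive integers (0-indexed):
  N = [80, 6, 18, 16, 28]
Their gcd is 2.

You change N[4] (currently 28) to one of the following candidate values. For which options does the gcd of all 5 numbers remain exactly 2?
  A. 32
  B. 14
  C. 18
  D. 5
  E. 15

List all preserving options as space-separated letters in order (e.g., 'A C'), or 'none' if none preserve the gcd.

Old gcd = 2; gcd of others (without N[4]) = 2
New gcd for candidate v: gcd(2, v). Preserves old gcd iff gcd(2, v) = 2.
  Option A: v=32, gcd(2,32)=2 -> preserves
  Option B: v=14, gcd(2,14)=2 -> preserves
  Option C: v=18, gcd(2,18)=2 -> preserves
  Option D: v=5, gcd(2,5)=1 -> changes
  Option E: v=15, gcd(2,15)=1 -> changes

Answer: A B C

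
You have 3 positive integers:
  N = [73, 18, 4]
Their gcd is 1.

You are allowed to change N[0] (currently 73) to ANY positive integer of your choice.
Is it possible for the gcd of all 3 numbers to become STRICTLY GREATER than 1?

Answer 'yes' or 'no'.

Answer: yes

Derivation:
Current gcd = 1
gcd of all OTHER numbers (without N[0]=73): gcd([18, 4]) = 2
The new gcd after any change is gcd(2, new_value).
This can be at most 2.
Since 2 > old gcd 1, the gcd CAN increase (e.g., set N[0] = 2).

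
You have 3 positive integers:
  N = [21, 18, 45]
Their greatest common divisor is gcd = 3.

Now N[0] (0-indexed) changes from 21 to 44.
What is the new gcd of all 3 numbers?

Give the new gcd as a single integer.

Answer: 1

Derivation:
Numbers: [21, 18, 45], gcd = 3
Change: index 0, 21 -> 44
gcd of the OTHER numbers (without index 0): gcd([18, 45]) = 9
New gcd = gcd(g_others, new_val) = gcd(9, 44) = 1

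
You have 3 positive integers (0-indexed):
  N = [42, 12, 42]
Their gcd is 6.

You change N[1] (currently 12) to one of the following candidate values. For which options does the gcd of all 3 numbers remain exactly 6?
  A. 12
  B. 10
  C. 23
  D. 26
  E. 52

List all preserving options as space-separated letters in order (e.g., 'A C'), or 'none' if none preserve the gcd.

Answer: A

Derivation:
Old gcd = 6; gcd of others (without N[1]) = 42
New gcd for candidate v: gcd(42, v). Preserves old gcd iff gcd(42, v) = 6.
  Option A: v=12, gcd(42,12)=6 -> preserves
  Option B: v=10, gcd(42,10)=2 -> changes
  Option C: v=23, gcd(42,23)=1 -> changes
  Option D: v=26, gcd(42,26)=2 -> changes
  Option E: v=52, gcd(42,52)=2 -> changes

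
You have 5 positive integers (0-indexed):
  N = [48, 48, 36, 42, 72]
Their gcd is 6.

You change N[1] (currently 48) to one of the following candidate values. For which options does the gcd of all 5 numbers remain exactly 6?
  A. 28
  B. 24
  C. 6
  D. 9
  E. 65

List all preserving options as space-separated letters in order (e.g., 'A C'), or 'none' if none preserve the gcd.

Old gcd = 6; gcd of others (without N[1]) = 6
New gcd for candidate v: gcd(6, v). Preserves old gcd iff gcd(6, v) = 6.
  Option A: v=28, gcd(6,28)=2 -> changes
  Option B: v=24, gcd(6,24)=6 -> preserves
  Option C: v=6, gcd(6,6)=6 -> preserves
  Option D: v=9, gcd(6,9)=3 -> changes
  Option E: v=65, gcd(6,65)=1 -> changes

Answer: B C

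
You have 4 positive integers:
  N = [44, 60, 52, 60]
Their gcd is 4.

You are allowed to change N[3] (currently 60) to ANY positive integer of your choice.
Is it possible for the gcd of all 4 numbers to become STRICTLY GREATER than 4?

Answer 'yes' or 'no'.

Current gcd = 4
gcd of all OTHER numbers (without N[3]=60): gcd([44, 60, 52]) = 4
The new gcd after any change is gcd(4, new_value).
This can be at most 4.
Since 4 = old gcd 4, the gcd can only stay the same or decrease.

Answer: no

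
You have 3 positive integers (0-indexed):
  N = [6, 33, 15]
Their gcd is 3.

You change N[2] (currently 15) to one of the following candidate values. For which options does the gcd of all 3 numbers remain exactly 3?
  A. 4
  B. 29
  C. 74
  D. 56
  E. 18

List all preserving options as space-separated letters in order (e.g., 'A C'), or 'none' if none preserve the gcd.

Answer: E

Derivation:
Old gcd = 3; gcd of others (without N[2]) = 3
New gcd for candidate v: gcd(3, v). Preserves old gcd iff gcd(3, v) = 3.
  Option A: v=4, gcd(3,4)=1 -> changes
  Option B: v=29, gcd(3,29)=1 -> changes
  Option C: v=74, gcd(3,74)=1 -> changes
  Option D: v=56, gcd(3,56)=1 -> changes
  Option E: v=18, gcd(3,18)=3 -> preserves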